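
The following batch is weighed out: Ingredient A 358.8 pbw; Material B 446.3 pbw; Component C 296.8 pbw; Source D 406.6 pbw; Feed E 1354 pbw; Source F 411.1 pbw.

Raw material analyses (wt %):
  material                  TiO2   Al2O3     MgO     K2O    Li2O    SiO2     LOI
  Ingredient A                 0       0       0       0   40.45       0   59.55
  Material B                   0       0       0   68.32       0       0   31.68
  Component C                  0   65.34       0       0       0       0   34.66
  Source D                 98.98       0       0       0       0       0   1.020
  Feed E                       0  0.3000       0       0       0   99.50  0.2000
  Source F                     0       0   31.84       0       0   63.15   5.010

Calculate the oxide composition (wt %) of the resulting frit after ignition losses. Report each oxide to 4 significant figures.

Glass mass = 2788 pbw (batch 3274 − LOI 485.4).
Composition: TiO2 14.43%, Al2O3 7.101%, MgO 4.695%, K2O 10.94%, Li2O 5.205%, SiO2 57.63%

All internal work holds full precision from first step to last. The intermediate values are printed rounded off to 4 significant figures in the working; a single rounding yields every reported number. All derived quantities (six oxide percentages, net glass mass, LOI, the yield, the totals) are rebuilt from the batch weights for 2788 pbw of glass in exact precision, as set out in question or answer.
Oxide masses out of the charge:
  TiO2: 406.6·0.9898 = 402.5 pbw
  Al2O3: 296.8·0.6534 + 1354·0.003000 = 198.0 pbw
  MgO: 411.1·0.3184 = 130.9 pbw
  K2O: 446.3·0.6832 = 304.9 pbw
  Li2O: 358.8·0.4045 = 145.1 pbw
  SiO2: 1354·0.9950 + 411.1·0.6315 = 1607 pbw
LOI: 358.8·0.5955 + 446.3·0.3168 + 296.8·0.3466 + 406.6·0.01020 + 1354·0.002000 + 411.1·0.05010 = 485.4 pbw
Resulting glass, batch − LOI: 3274 − 485.4 = 2788 pbw (matching Σ of the oxides)
each wt % is 100 × oxide ÷ glass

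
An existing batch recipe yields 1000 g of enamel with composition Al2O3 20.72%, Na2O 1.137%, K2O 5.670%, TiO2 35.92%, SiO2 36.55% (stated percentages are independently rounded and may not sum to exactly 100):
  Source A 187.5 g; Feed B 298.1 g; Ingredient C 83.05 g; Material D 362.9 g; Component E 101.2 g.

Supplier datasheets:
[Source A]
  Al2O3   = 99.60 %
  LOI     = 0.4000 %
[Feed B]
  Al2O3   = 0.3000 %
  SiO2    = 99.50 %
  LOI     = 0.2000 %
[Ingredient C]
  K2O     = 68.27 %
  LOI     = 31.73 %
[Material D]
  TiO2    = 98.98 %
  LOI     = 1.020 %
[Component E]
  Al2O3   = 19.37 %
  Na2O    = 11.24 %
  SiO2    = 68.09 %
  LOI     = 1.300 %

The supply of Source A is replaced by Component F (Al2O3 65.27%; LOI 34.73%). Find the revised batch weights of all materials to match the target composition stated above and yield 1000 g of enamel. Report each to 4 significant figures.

Revised batch per 1000 g enamel:
  Component F: 286.1 g
  Feed B: 298.1 g
  Ingredient C: 83.05 g
  Material D: 362.9 g
  Component E: 101.2 g
Total batch = 1131 g; LOI loss = 131.3 g

The intermediate values are displayed, rounded to four significant figures, when written out; all internal work maintains full float precision in all steps — every reported number is rounded only once — all derived quantities, including glass mass, the totals, the yield, ignition loss, five oxide percentages, are recomputed from the weighed amounts at 1000 g of glass in full float precision precisely as stated by either problem or answer.
The oxide mass targets at 1000 g enamel:
  Al2O3: 20.72% × 1000 = 207.2 g
  Na2O: 1.137% × 1000 = 11.37 g
  K2O: 5.670% × 1000 = 56.70 g
  TiO2: 35.92% × 1000 = 359.2 g
  SiO2: 36.55% × 1000 = 365.5 g
Mass-balance tally per oxide given the weights on record, against the basis in use (delivered sums recover each target once rounding is allowed for):
  Al2O3: 286.1·0.6527 + 298.1·0.003000 + 101.2·0.1937 = 207.2 g (target 207.2 g)
  Na2O: 101.2·0.1124 = 11.37 g (target 11.37 g)
  K2O: 83.05·0.6827 = 56.70 g (target 56.70 g)
  TiO2: 362.9·0.9898 = 359.2 g (target 359.2 g)
  SiO2: 298.1·0.9950 + 101.2·0.6809 = 365.5 g (target 365.5 g)
Glass-mass bookkeeping: total charge less LOI = 1000 g (summing oxide targets gives 1000 g; with the basis standing at 1000 g — a pure rounding effect).
Whole-batch sum: Σ batch = 1131 g; loss to ignition Σ batch·LOI = 131.3 g; yield, glass over the total, = 88.39%.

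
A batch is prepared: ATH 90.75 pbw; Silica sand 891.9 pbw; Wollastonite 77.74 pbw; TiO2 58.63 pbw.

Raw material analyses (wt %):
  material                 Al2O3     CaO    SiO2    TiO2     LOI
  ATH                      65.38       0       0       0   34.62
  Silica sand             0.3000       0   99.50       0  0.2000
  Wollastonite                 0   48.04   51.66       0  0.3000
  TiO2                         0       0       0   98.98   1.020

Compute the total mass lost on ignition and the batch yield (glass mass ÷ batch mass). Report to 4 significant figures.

LOI loss = 34.03 pbw; glass = 1085 pbw; yield = 96.96%

Values along the way are displayed (rounded to 4 significant digits) alongside each step; all arithmetic keeps full precision all the way through. Each reported number carries a single rounding. All derived quantities (net glass mass, the four compositions, yield, the totals, ignition loss) are recomputed in exact precision starting from the weights for 1085 pbw of glass as written in the problem or answer text.
Loss on ignition, line by line:
  ATH: 90.75 × 0.3462 = 31.42 pbw
  Silica sand: 891.9 × 0.002000 = 1.784 pbw
  Wollastonite: 77.74 × 0.003000 = 0.2332 pbw
  TiO2: 58.63 × 0.01020 = 0.5980 pbw
Total LOI = 34.03 pbw
Glass = batch − LOI = 1119 − 34.03 = 1085 pbw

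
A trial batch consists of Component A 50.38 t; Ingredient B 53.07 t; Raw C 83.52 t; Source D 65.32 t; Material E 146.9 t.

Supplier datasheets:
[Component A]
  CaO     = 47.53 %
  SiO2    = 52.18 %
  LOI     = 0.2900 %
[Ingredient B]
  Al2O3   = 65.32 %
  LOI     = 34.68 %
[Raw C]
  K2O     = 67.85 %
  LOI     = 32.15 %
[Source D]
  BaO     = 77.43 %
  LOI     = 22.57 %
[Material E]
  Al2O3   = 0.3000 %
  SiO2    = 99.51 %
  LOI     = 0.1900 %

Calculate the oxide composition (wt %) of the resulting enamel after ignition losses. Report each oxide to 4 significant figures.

Each numeric step maintains full float precision at every stage; in-progress results are shown rounded to four significant figures between the steps. Every reported figure takes just one rounding. Derived quantities, which include glass mass, totals, yield, five oxide percentages, LOI, are computed in exact precision, as written in problem or answer, starting from the weights on 338.8 t of glass.
Oxide masses out of the charge:
  CaO: 50.38·0.4753 = 23.95 t
  K2O: 83.52·0.6785 = 56.67 t
  Al2O3: 53.07·0.6532 + 146.9·0.003000 = 35.11 t
  SiO2: 50.38·0.5218 + 146.9·0.9951 = 172.5 t
  BaO: 65.32·0.7743 = 50.58 t
LOI: 50.38·0.002900 + 53.07·0.3468 + 83.52·0.3215 + 65.32·0.2257 + 146.9·0.001900 = 60.42 t
Glass mass = batch − LOI = 399.2 − 60.42 = 338.8 t (= the summed oxide contributions)
wt % = oxide mass / glass mass × 100

Glass mass = 338.8 t (batch 399.2 − LOI 60.42).
Composition: CaO 7.068%, K2O 16.73%, Al2O3 10.36%, SiO2 50.91%, BaO 14.93%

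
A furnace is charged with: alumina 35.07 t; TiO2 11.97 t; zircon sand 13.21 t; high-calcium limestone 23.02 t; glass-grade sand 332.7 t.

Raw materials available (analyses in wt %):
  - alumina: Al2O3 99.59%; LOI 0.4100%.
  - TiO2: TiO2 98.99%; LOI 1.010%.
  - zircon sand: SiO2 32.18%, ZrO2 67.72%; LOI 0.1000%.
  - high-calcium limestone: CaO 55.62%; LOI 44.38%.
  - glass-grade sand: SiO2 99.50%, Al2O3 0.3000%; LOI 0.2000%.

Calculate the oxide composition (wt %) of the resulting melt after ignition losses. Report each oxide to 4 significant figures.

Exact precision is held all the way through — values along the way are displayed (rounded to four significant figures) in the working; every reported value takes exactly one rounding. All derived quantities are recomputed using the weight values per 404.8 t of glass in full precision (the five compositions, yield, net glass mass, LOI, totals) as given in either problem or answer.
Oxide masses out of the charge:
  CaO: 23.02·0.5562 = 12.80 t
  SiO2: 13.21·0.3218 + 332.7·0.9950 = 335.3 t
  TiO2: 11.97·0.9899 = 11.85 t
  Al2O3: 35.07·0.9959 + 332.7·0.003000 = 35.92 t
  ZrO2: 13.21·0.6772 = 8.946 t
LOI: 35.07·0.004100 + 11.97·0.01010 + 13.21·0.001000 + 23.02·0.4438 + 332.7·0.002000 = 11.16 t
batch − LOI leaves glass = 416.0 − 11.16 = 404.8 t (matching Σ of the oxides)
oxide / glass × 100 gives the wt %

Glass mass = 404.8 t (batch 416.0 − LOI 11.16).
Composition: CaO 3.163%, SiO2 82.83%, TiO2 2.927%, Al2O3 8.874%, ZrO2 2.210%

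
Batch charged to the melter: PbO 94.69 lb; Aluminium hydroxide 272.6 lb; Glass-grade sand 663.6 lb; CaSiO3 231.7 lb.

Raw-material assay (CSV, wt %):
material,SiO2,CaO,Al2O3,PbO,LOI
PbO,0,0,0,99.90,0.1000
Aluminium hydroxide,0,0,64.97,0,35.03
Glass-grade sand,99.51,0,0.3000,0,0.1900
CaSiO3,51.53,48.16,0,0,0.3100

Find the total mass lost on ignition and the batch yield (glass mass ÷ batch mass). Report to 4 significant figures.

LOI loss = 97.57 lb; glass = 1165 lb; yield = 92.27%

In-progress results are printed, with 4-significant-digit rounding, in the working; all arithmetic carries exact precision at each step — a single rounding completes every reported figure. All derived quantities (glass mass, totals, the four compositions, LOI, yield) are re-derived using the weight values on 1165 lb of glass at full precision as they appear in either problem or answer.
LOI of each material in turn:
  PbO: 94.69 × 0.001000 = 0.09469 lb
  Aluminium hydroxide: 272.6 × 0.3503 = 95.49 lb
  Glass-grade sand: 663.6 × 0.001900 = 1.261 lb
  CaSiO3: 231.7 × 0.003100 = 0.7183 lb
Total LOI = 97.57 lb
Glass = batch − LOI = 1263 − 97.57 = 1165 lb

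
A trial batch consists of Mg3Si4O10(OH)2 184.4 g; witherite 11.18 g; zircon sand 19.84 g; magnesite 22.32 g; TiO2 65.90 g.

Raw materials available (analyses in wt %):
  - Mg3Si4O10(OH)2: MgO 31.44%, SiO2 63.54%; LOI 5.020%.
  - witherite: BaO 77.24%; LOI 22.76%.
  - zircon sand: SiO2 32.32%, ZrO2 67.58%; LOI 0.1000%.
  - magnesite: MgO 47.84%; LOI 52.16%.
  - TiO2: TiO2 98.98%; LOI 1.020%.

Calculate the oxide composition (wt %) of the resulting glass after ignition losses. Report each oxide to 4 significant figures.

Glass mass = 279.5 g (batch 303.6 − LOI 24.14).
Composition: TiO2 23.34%, BaO 3.090%, MgO 24.56%, SiO2 44.21%, ZrO2 4.797%

The whole derivation runs at full float precision throughout; intermediates are shown, rounded to 4 significant figures, as written — each reported value receives exactly one rounding. All derived quantities (totals, the five compositions, LOI, glass mass, yield) are computed from the weighed amounts per 279.5 g of glass at full precision, as written in the problem or the answer.
Oxide-by-oxide delivered mass:
  TiO2: 65.90·0.9898 = 65.23 g
  BaO: 11.18·0.7724 = 8.635 g
  MgO: 184.4·0.3144 + 22.32·0.4784 = 68.65 g
  SiO2: 184.4·0.6354 + 19.84·0.3232 = 123.6 g
  ZrO2: 19.84·0.6758 = 13.41 g
LOI: 184.4·0.05020 + 11.18·0.2276 + 19.84·0.001000 + 22.32·0.5216 + 65.90·0.01020 = 24.14 g
Glass mass = batch − LOI = 303.6 − 24.14 = 279.5 g (= the summed oxide contributions)
each wt % is 100 × oxide ÷ glass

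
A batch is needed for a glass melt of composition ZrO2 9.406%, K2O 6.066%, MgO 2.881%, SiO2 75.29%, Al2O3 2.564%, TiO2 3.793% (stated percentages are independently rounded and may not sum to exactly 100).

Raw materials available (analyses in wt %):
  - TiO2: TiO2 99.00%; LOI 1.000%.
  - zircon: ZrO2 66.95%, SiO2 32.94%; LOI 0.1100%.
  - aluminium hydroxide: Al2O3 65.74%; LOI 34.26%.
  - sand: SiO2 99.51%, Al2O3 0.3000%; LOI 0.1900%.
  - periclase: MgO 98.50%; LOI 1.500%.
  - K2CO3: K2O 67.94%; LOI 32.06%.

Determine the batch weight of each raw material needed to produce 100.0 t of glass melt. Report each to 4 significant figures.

Batch per 100.0 t glass melt:
  TiO2: 3.831 t
  zircon: 14.05 t
  aluminium hydroxide: 3.576 t
  sand: 71.01 t
  periclase: 2.925 t
  K2CO3: 8.928 t
Total batch = 104.3 t; LOI loss = 4.320 t; yield = 95.86%

Full precision is kept at each step. The intermediate values are shown, with 4-significant-figure rounding, when written out — every reported value takes exactly one rounding. Derived quantities are carried from the batch weights for 100.0 t of glass at full precision (LOI, the six compositions, the yield, the totals, glass mass) as quoted within the question or the answer.
The oxide mass targets at 100.0 t glass melt:
  ZrO2: 9.406% × 100.0 = 9.406 t
  K2O: 6.066% × 100.0 = 6.066 t
  MgO: 2.881% × 100.0 = 2.881 t
  SiO2: 75.29% × 100.0 = 75.29 t
  Al2O3: 2.564% × 100.0 = 2.564 t
  TiO2: 3.793% × 100.0 = 3.793 t
Checking each oxide sum on the weights just shown, at the basis given (oxide sums agree with the targets inside rounding margins):
  ZrO2: 14.05·0.6695 = 9.406 t (target 9.406 t)
  K2O: 8.928·0.6794 = 6.066 t (target 6.066 t)
  MgO: 2.925·0.9850 = 2.881 t (target 2.881 t)
  SiO2: 14.05·0.3294 + 71.01·0.9951 = 75.29 t (target 75.29 t)
  Al2O3: 3.576·0.6574 + 71.01·0.003000 = 2.564 t (target 2.564 t)
  TiO2: 3.831·0.9900 = 3.793 t (target 3.793 t)
Glass mass check: whole batch net of LOI = 100.0 t (the Σ of target masses is 100.0 t; the stated basis being 100.0 t — rounding explains the deltas).
Adding the batch up: Σ batch = 104.3 t; LOI loss = Σ batch·LOI = 4.320 t; glass ÷ batch gives a yield of 95.86%.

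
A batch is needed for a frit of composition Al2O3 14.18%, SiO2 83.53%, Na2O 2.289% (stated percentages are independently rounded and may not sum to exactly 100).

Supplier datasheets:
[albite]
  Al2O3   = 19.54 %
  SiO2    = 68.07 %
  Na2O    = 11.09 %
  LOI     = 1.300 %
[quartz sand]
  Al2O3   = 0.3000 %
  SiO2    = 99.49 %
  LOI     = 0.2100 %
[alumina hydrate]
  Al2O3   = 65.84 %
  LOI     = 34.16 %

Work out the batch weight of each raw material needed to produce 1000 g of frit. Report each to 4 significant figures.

The intermediate values appear, rounded to four significant digits, in the printout. Each numeric step carries full float precision through every step; a single rounding finalizes every reported result — derived quantities (glass mass, the yield, ignition loss, the three compositions, the totals) are computed from the weighed amounts per 1000 g of glass in exact precision exactly as shown in the problem or answer text.
Target oxide masses per 1000 g frit:
  Al2O3: 14.18% × 1000 = 141.8 g
  SiO2: 83.53% × 1000 = 835.3 g
  Na2O: 2.289% × 1000 = 22.89 g
Oxide-by-oxide audit using the reported weights, per the basis as stated (summed amounts equal target values modulo rounding of the values):
  Al2O3: 206.4·0.1954 + 698.4·0.003000 + 150.9·0.6584 = 141.8 g (target 141.8 g)
  SiO2: 206.4·0.6807 + 698.4·0.9949 = 835.3 g (target 835.3 g)
  Na2O: 206.4·0.1109 = 22.89 g (target 22.89 g)
Auditing the glass mass value: whole batch net of LOI = 1000 g (the Σ of target masses is 1000 g; stated basis 1000 g — gaps are rounding artifacts).
Whole-batch sum: Σ batch = 1056 g; LOI removed, Σ of batch·LOI: 55.70 g; yield: glass divided by total = 94.72%.

Batch per 1000 g frit:
  albite: 206.4 g
  quartz sand: 698.4 g
  alumina hydrate: 150.9 g
Total batch = 1056 g; LOI loss = 55.70 g; yield = 94.72%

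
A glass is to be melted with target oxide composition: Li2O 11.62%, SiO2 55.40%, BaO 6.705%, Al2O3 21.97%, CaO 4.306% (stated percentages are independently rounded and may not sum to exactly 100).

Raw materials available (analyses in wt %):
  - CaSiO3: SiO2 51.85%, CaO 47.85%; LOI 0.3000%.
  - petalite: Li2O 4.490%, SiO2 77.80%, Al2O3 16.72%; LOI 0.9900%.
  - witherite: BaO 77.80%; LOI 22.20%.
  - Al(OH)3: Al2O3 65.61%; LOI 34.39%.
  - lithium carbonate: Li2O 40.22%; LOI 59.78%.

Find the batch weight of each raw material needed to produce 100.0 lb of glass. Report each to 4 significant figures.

Batch per 100.0 lb glass:
  CaSiO3: 8.999 lb
  petalite: 65.21 lb
  witherite: 8.618 lb
  Al(OH)3: 16.87 lb
  lithium carbonate: 21.61 lb
Total batch = 121.3 lb; LOI loss = 21.31 lb; yield = 82.44%

The working math keeps full precision from first step to last. The intermediate values are displayed rounded to 4 significant digits; a single rounding completes every reported value. All derived quantities are rebuilt at full float precision (five oxide percentages, ignition loss, the yield, glass mass, totals) from the batch weights for 100.0 lb of glass, as they appear in either problem or answer.
Oxide mass targets, per 100.0 lb glass:
  Li2O: 11.62% × 100.0 = 11.62 lb
  SiO2: 55.40% × 100.0 = 55.40 lb
  BaO: 6.705% × 100.0 = 6.705 lb
  Al2O3: 21.97% × 100.0 = 21.97 lb
  CaO: 4.306% × 100.0 = 4.306 lb
Oxide-by-oxide audit with the batch weights as given, per the basis as stated (every target is met by its sum up to rounding of the answer):
  Li2O: 65.21·0.04490 + 21.61·0.4022 = 11.62 lb (target 11.62 lb)
  SiO2: 8.999·0.5185 + 65.21·0.7780 = 55.40 lb (target 55.40 lb)
  BaO: 8.618·0.7780 = 6.705 lb (target 6.705 lb)
  Al2O3: 65.21·0.1672 + 16.87·0.6561 = 21.97 lb (target 21.97 lb)
  CaO: 8.999·0.4785 = 4.306 lb (target 4.306 lb)
Glass-mass closure: net batch after ignition = 100.0 lb (the targets, summed, come to 100.0 lb; stated basis 100.0 lb — rounding explains the deltas).
Batch grand total — Σ batch = 121.3 lb; LOI loss = Σ batch·LOI = 21.31 lb; as yield: glass ÷ batch → 82.44%.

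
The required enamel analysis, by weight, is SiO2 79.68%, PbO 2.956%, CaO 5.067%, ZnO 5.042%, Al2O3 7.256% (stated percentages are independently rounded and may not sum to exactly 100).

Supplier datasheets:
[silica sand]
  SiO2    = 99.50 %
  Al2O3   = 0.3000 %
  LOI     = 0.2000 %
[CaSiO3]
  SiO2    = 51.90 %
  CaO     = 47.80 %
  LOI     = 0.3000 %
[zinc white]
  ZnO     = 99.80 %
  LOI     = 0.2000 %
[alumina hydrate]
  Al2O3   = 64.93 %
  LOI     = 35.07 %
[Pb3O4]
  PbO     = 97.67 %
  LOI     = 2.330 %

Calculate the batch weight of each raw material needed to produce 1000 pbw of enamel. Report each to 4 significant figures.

Batch per 1000 pbw enamel:
  silica sand: 745.5 pbw
  CaSiO3: 106.0 pbw
  zinc white: 50.52 pbw
  alumina hydrate: 108.3 pbw
  Pb3O4: 30.27 pbw
Total batch = 1041 pbw; LOI loss = 40.60 pbw; yield = 96.10%

Full precision is maintained end to end. The intermediate values are printed, rounded to 4 significant figures, alongside each step. Every reported number sees exactly one rounding; derived quantities, including net glass mass, the five compositions, LOI, the yield, totals, are carried from the batch weights per 1000 pbw of glass in full precision as set out in either problem or answer.
Target oxide masses per 1000 pbw enamel:
  SiO2: 79.68% × 1000 = 796.8 pbw
  PbO: 2.956% × 1000 = 29.56 pbw
  CaO: 5.067% × 1000 = 50.67 pbw
  ZnO: 5.042% × 1000 = 50.42 pbw
  Al2O3: 7.256% × 1000 = 72.56 pbw
Checking each oxide sum on the weights just shown, against the basis in use (each sum matches its target mass inside rounding margins):
  SiO2: 745.5·0.9950 + 106.0·0.5190 = 796.8 pbw (target 796.8 pbw)
  PbO: 30.27·0.9767 = 29.56 pbw (target 29.56 pbw)
  CaO: 106.0·0.4780 = 50.67 pbw (target 50.67 pbw)
  ZnO: 50.52·0.9980 = 50.42 pbw (target 50.42 pbw)
  Al2O3: 745.5·0.003000 + 108.3·0.6493 = 72.56 pbw (target 72.56 pbw)
Glass-mass closure: Σ batch − LOI loss = 1000 pbw (summing oxide targets gives 1000 pbw; stated basis 1000 pbw — gaps are rounding artifacts).
Summing the batch: Σ batch = 1041 pbw; Σ batch·LOI gives LOI loss = 40.60 pbw; the yield ratio, glass ÷ batch: 96.10%.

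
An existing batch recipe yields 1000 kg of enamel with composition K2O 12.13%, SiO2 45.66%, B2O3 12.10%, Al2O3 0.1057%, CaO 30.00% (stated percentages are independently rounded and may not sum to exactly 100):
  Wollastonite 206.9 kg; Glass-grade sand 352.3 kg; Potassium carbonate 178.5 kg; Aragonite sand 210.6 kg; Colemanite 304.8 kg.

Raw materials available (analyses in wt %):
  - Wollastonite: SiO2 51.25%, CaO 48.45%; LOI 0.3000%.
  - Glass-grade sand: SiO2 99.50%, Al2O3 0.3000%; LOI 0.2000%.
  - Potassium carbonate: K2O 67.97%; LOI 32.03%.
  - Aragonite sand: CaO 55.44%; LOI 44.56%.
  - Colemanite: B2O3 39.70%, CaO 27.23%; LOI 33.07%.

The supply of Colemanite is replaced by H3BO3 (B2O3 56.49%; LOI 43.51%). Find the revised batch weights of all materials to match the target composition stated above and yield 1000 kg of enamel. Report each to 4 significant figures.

Revised batch per 1000 kg enamel:
  Wollastonite: 206.9 kg
  Glass-grade sand: 352.3 kg
  Potassium carbonate: 178.5 kg
  Aragonite sand: 360.3 kg
  H3BO3: 214.2 kg
Total batch = 1312 kg; LOI loss = 312.2 kg

In-progress results appear rounded off to 4 significant digits as written — the whole derivation runs at full float precision end to end — each reported figure is rounded a single time — all derived quantities are carried using the weight values for 1000 kg of glass at full precision (LOI, the yield, the five compositions, glass mass, the totals) as written in problem or answer.
Oxide-by-oxide targets in 1000 kg enamel:
  K2O: 12.13% × 1000 = 121.3 kg
  SiO2: 45.66% × 1000 = 456.6 kg
  B2O3: 12.10% × 1000 = 121.0 kg
  Al2O3: 0.1057% × 1000 = 1.057 kg
  CaO: 30.00% × 1000 = 300.0 kg
Sums-versus-targets review on the weights just shown, against the basis in use (target by target, the sums agree net of answer rounding effects):
  K2O: 178.5·0.6797 = 121.3 kg (target 121.3 kg)
  SiO2: 206.9·0.5125 + 352.3·0.9950 = 456.6 kg (target 456.6 kg)
  B2O3: 214.2·0.5649 = 121.0 kg (target 121.0 kg)
  Al2O3: 352.3·0.003000 = 1.057 kg (target 1.057 kg)
  CaO: 206.9·0.4845 + 360.3·0.5544 = 300.0 kg (target 300.0 kg)
Consistency of the glass mass: total batch − LOI = 1000 kg (summing oxide targets gives 1000 kg; against the stated basis, 1000 kg — gaps are rounding artifacts).
Total batch = Σ batch = 1312 kg; Σ batch·LOI gives LOI loss = 312.2 kg; as yield: glass ÷ batch → 76.20%.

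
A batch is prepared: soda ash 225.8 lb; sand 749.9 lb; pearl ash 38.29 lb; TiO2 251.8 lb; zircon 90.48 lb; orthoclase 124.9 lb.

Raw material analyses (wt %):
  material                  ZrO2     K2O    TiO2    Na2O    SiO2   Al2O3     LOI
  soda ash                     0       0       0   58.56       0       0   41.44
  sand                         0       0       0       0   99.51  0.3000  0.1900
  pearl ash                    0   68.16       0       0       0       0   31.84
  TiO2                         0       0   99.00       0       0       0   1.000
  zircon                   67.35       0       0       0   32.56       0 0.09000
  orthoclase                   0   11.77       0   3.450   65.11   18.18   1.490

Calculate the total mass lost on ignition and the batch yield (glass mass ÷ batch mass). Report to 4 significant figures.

In-progress results are shown, rounded to 4 significant figures, at each printed step. All arithmetic runs at full precision at each step. Each reported result includes exactly one rounding — derived quantities (the yield, six oxide percentages, ignition loss, totals, net glass mass) are re-derived in exact precision from the weighed amounts per 1370 lb of glass as given in the question or the answer.
Material-by-material LOI:
  soda ash: 225.8 × 0.4144 = 93.57 lb
  sand: 749.9 × 0.001900 = 1.425 lb
  pearl ash: 38.29 × 0.3184 = 12.19 lb
  TiO2: 251.8 × 0.01000 = 2.518 lb
  zircon: 90.48 × 9.000e-04 = 0.08143 lb
  orthoclase: 124.9 × 0.01490 = 1.861 lb
Total LOI = 111.6 lb
Glass = batch − LOI = 1481 − 111.6 = 1370 lb

LOI loss = 111.6 lb; glass = 1370 lb; yield = 92.46%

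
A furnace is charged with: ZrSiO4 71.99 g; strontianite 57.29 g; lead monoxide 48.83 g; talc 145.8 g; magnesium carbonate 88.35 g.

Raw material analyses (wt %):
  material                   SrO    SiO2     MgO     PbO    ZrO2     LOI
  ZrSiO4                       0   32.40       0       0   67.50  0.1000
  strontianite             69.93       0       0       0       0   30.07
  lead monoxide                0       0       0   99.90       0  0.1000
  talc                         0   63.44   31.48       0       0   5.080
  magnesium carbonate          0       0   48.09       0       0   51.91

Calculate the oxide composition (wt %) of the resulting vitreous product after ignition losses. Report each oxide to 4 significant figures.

In-progress results are shown rounded off to 4 significant figures at each printed step. Each numeric step maintains full precision at each step. Every reported number is rounded just once; all derived quantities are computed in full float precision (net glass mass, the totals, LOI, yield, the five compositions) from the batch weights for 341.6 g of glass as written in either problem or answer.
Mass of each oxide from the mix:
  SrO: 57.29·0.6993 = 40.06 g
  SiO2: 71.99·0.3240 + 145.8·0.6344 = 115.8 g
  MgO: 145.8·0.3148 + 88.35·0.4809 = 88.39 g
  PbO: 48.83·0.9990 = 48.78 g
  ZrO2: 71.99·0.6750 = 48.59 g
LOI: 71.99·0.001000 + 57.29·0.3007 + 48.83·0.001000 + 145.8·0.05080 + 88.35·0.5191 = 70.62 g
batch − LOI leaves glass = 412.3 − 70.62 = 341.6 g (= Σ oxide masses)
wt %: oxide over glass, times 100

Glass mass = 341.6 g (batch 412.3 − LOI 70.62).
Composition: SrO 11.73%, SiO2 33.90%, MgO 25.87%, PbO 14.28%, ZrO2 14.22%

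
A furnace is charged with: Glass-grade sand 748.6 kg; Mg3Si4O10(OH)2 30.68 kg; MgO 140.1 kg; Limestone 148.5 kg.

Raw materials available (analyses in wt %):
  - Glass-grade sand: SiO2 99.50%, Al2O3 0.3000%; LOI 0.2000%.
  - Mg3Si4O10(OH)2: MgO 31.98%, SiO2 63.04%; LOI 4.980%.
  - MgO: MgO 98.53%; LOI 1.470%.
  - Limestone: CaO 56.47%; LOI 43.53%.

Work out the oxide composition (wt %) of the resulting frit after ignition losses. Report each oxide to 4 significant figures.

Intermediates are displayed, rounded to 4 significant digits, alongside each step — all internal work carries full precision from first step to last; every reported figure carries a single rounding. All derived quantities, which include four oxide percentages, glass mass, the totals, the yield, ignition loss, are computed in full float precision, as set out in problem or answer, from the weighed amounts per 998.2 kg of glass.
Oxide-by-oxide delivered mass:
  CaO: 148.5·0.5647 = 83.86 kg
  MgO: 30.68·0.3198 + 140.1·0.9853 = 147.9 kg
  SiO2: 748.6·0.9950 + 30.68·0.6304 = 764.2 kg
  Al2O3: 748.6·0.003000 = 2.246 kg
LOI: 748.6·0.002000 + 30.68·0.04980 + 140.1·0.01470 + 148.5·0.4353 = 69.73 kg
Glass mass = batch − LOI = 1068 − 69.73 = 998.2 kg (= the summed oxide contributions)
each oxide over glass, ×100, is wt %

Glass mass = 998.2 kg (batch 1068 − LOI 69.73).
Composition: CaO 8.401%, MgO 14.81%, SiO2 76.56%, Al2O3 0.2250%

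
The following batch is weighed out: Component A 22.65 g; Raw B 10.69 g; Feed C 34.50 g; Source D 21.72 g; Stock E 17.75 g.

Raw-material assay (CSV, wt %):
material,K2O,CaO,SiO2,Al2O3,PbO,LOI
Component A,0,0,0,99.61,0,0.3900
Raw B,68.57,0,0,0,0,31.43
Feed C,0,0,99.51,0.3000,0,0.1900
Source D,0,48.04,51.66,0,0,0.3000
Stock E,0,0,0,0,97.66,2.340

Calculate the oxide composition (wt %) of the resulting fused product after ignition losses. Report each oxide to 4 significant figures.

Working values are printed (rounded to 4 significant digits) on the page. The working math keeps full float precision from start to finish; each reported result is rounded just once; derived quantities are rebuilt at full precision (the five compositions, glass mass, ignition loss, the totals, the yield) from the batch weights for 103.3 g of glass, exactly as shown in problem or answer.
Oxide masses out of the charge:
  K2O: 10.69·0.6857 = 7.330 g
  CaO: 21.72·0.4804 = 10.43 g
  SiO2: 34.50·0.9951 + 21.72·0.5166 = 45.55 g
  Al2O3: 22.65·0.9961 + 34.50·0.003000 = 22.67 g
  PbO: 17.75·0.9766 = 17.33 g
LOI: 22.65·0.003900 + 10.69·0.3143 + 34.50·0.001900 + 21.72·0.003000 + 17.75·0.02340 = 3.994 g
Resulting glass, batch − LOI: 107.3 − 3.994 = 103.3 g (matching Σ of the oxides)
percent by weight: oxide/glass ×100

Glass mass = 103.3 g (batch 107.3 − LOI 3.994).
Composition: K2O 7.095%, CaO 10.10%, SiO2 44.09%, Al2O3 21.94%, PbO 16.78%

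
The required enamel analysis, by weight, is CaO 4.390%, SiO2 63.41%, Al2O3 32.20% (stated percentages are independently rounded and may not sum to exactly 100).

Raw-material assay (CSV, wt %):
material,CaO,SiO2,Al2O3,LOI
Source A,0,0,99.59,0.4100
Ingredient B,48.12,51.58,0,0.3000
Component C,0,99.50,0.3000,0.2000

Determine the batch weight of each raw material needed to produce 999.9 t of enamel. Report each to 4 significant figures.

Batch per 999.9 t enamel:
  Source A: 321.5 t
  Ingredient B: 91.22 t
  Component C: 589.9 t
Total batch = 1003 t; LOI loss = 2.772 t; yield = 99.72%

The working math keeps full float precision in all steps. Intermediates are shown, rounded to 4 significant figures, between the steps; exactly one rounding lands on every reported figure; derived quantities, including the totals, net glass mass, LOI, the three compositions, yield, are rebuilt from the weighed amounts at 999.9 t of glass in full precision, exactly as printed in the problem or answer text.
Target masses of each oxide per 999.9 t enamel:
  CaO: 4.390% × 999.9 = 43.90 t
  SiO2: 63.41% × 999.9 = 634.0 t
  Al2O3: 32.20% × 999.9 = 322.0 t
Mass-balance tally per oxide applying the batch weights above, under the basis named above (sums match the target masses net of answer rounding effects):
  CaO: 91.22·0.4812 = 43.90 t (target 43.90 t)
  SiO2: 91.22·0.5158 + 589.9·0.9950 = 634.0 t (target 634.0 t)
  Al2O3: 321.5·0.9959 + 589.9·0.003000 = 322.0 t (target 322.0 t)
Mass balance on the glass: net batch after ignition = 999.8 t (the Σ of target masses is 999.9 t; versus the stated basis of 999.9 t — gaps are rounding artifacts).
Whole-batch sum: Σ batch = 1003 t; Σ batch·LOI gives LOI loss = 2.772 t; yield: glass divided by total = 99.72%.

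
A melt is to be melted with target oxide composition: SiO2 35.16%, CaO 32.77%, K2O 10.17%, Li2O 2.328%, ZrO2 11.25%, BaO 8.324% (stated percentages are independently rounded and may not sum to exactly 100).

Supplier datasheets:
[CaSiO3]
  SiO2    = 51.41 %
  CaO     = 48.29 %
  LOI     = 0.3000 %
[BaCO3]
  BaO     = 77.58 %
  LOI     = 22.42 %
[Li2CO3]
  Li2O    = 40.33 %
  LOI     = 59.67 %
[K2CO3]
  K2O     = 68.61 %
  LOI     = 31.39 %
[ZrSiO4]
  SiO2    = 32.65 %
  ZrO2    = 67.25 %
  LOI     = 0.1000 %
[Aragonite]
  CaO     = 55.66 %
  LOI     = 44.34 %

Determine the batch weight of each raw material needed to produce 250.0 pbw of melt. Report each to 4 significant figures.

Full float precision is maintained at each step; in-progress results are displayed, rounded to 4 significant figures, alongside each step — every reported result takes just one rounding; the derived quantities, which include glass mass, totals, the six compositions, LOI, the yield, are computed in exact precision, as given in problem or answer, using the weight values at 250.0 pbw of glass.
Oxide mass targets, per 250.0 pbw melt:
  SiO2: 35.16% × 250.0 = 87.90 pbw
  CaO: 32.77% × 250.0 = 81.92 pbw
  K2O: 10.17% × 250.0 = 25.42 pbw
  Li2O: 2.328% × 250.0 = 5.820 pbw
  ZrO2: 11.25% × 250.0 = 28.12 pbw
  BaO: 8.324% × 250.0 = 20.81 pbw
Sums-versus-targets review working from each reported weight, at the basis given (oxide sums agree with the targets up to rounding of the answer):
  SiO2: 144.4·0.5141 + 41.82·0.3265 = 87.89 pbw (target 87.90 pbw)
  CaO: 144.4·0.4829 + 21.89·0.5566 = 81.91 pbw (target 81.92 pbw)
  K2O: 37.06·0.6861 = 25.43 pbw (target 25.42 pbw)
  Li2O: 14.43·0.4033 = 5.820 pbw (target 5.820 pbw)
  ZrO2: 41.82·0.6725 = 28.12 pbw (target 28.12 pbw)
  BaO: 26.82·0.7758 = 20.81 pbw (target 20.81 pbw)
Glass-mass bookkeeping: batch Σ − ignition loss = 250.0 pbw (targets for the oxides total 250.0 pbw; against the stated basis, 250.0 pbw — differing by rounding only).
Summing the batch: Σ batch = 286.4 pbw; ignition loss, Σ(batch × LOI) = 36.44 pbw; the yield ratio, glass ÷ batch: 87.28%.

Batch per 250.0 pbw melt:
  CaSiO3: 144.4 pbw
  BaCO3: 26.82 pbw
  Li2CO3: 14.43 pbw
  K2CO3: 37.06 pbw
  ZrSiO4: 41.82 pbw
  Aragonite: 21.89 pbw
Total batch = 286.4 pbw; LOI loss = 36.44 pbw; yield = 87.28%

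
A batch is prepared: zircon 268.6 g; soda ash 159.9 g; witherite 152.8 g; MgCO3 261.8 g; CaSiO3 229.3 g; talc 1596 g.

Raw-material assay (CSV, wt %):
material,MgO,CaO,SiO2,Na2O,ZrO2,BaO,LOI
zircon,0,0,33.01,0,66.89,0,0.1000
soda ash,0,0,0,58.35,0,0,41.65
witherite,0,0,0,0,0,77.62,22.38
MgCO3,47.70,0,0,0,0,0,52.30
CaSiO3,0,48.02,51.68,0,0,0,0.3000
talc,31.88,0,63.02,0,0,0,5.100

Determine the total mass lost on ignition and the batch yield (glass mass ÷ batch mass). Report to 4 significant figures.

LOI loss = 320.1 g; glass = 2348 g; yield = 88.01%

In-progress results are shown, rounded to 4 significant digits, between the steps — all arithmetic maintains full precision at all times. Every reported figure carries a single rounding — all derived quantities, including net glass mass, totals, ignition loss, yield, six oxide percentages, are computed using the weight values for 2348 g of glass at full float precision, as set out in the question or the answer.
Ignition loss by material:
  zircon: 268.6 × 0.001000 = 0.2686 g
  soda ash: 159.9 × 0.4165 = 66.60 g
  witherite: 152.8 × 0.2238 = 34.20 g
  MgCO3: 261.8 × 0.5230 = 136.9 g
  CaSiO3: 229.3 × 0.003000 = 0.6879 g
  talc: 1596 × 0.05100 = 81.40 g
Total LOI = 320.1 g
Glass = batch − LOI = 2668 − 320.1 = 2348 g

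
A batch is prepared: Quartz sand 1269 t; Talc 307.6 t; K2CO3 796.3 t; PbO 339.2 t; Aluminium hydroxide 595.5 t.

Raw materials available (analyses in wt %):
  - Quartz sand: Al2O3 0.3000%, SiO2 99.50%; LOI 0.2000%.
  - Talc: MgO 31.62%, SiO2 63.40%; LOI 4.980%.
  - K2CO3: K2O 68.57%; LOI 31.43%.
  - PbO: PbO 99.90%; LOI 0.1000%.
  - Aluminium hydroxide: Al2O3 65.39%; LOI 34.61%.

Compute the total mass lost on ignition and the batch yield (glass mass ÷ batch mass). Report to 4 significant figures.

The working math holds exact precision in every operation — in-progress results are printed (rounded to four significant figures) at each printed step; each reported value is rounded once only; derived quantities, which include glass mass, ignition loss, the five compositions, the totals, yield, are re-derived at full float precision, exactly as printed in question or answer, from the weighed amounts per 2833 t of glass.
Each material's LOI contribution:
  Quartz sand: 1269 × 0.002000 = 2.538 t
  Talc: 307.6 × 0.04980 = 15.32 t
  K2CO3: 796.3 × 0.3143 = 250.3 t
  PbO: 339.2 × 0.001000 = 0.3392 t
  Aluminium hydroxide: 595.5 × 0.3461 = 206.1 t
Total LOI = 474.6 t
Glass = batch − LOI = 3308 − 474.6 = 2833 t

LOI loss = 474.6 t; glass = 2833 t; yield = 85.65%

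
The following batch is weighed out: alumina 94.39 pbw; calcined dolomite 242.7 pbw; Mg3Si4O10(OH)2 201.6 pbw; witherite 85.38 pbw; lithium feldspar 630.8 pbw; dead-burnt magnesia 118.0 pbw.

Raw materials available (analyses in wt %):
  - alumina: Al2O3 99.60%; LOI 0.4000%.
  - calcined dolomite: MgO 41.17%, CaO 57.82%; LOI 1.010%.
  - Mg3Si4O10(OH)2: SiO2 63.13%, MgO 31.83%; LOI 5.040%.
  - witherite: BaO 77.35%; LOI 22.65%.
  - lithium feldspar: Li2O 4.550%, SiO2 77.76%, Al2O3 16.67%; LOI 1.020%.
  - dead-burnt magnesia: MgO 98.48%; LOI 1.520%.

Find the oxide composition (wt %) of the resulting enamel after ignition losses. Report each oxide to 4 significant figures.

Values along the way appear with 4-significant-figure rounding on the page. The working math holds full float precision all the way through. Every reported number takes just one rounding; the derived quantities, which include the yield, the six compositions, glass mass, the totals, LOI, are carried at full precision, as they appear in either problem or answer, from the weighed amounts on 1332 pbw of glass.
Per-oxide mass from batch:
  Li2O: 630.8·0.04550 = 28.70 pbw
  SiO2: 201.6·0.6313 + 630.8·0.7776 = 617.8 pbw
  MgO: 242.7·0.4117 + 201.6·0.3183 + 118.0·0.9848 = 280.3 pbw
  CaO: 242.7·0.5782 = 140.3 pbw
  BaO: 85.38·0.7735 = 66.04 pbw
  Al2O3: 94.39·0.9960 + 630.8·0.1667 = 199.2 pbw
LOI: 94.39·0.004000 + 242.7·0.01010 + 201.6·0.05040 + 85.38·0.2265 + 630.8·0.01020 + 118.0·0.01520 = 40.56 pbw
batch − LOI leaves glass = 1373 − 40.56 = 1332 pbw (the oxide masses sum to this)
wt % = 100 × oxide mass / glass mass

Glass mass = 1332 pbw (batch 1373 − LOI 40.56).
Composition: Li2O 2.154%, SiO2 46.37%, MgO 21.04%, CaO 10.53%, BaO 4.957%, Al2O3 14.95%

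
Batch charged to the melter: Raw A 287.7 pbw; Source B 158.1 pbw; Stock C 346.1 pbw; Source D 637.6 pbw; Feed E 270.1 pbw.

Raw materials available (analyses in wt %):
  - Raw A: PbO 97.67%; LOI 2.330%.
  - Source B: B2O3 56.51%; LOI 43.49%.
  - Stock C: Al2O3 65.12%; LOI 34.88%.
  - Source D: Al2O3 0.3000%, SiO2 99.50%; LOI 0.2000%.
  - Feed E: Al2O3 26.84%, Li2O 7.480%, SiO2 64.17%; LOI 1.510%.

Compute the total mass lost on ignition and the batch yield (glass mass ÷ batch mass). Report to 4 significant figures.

LOI loss = 201.5 pbw; glass = 1498 pbw; yield = 88.14%

Each numeric step runs at full float precision in all steps. Intermediates are printed with 4-significant-figure rounding within the worked lines. A single rounding produces each reported result. All derived quantities, which include ignition loss, glass mass, the totals, the yield, the five compositions, are computed in exact precision, as they appear in problem or answer, from the batch weights per 1498 pbw of glass.
Each material's LOI contribution:
  Raw A: 287.7 × 0.02330 = 6.703 pbw
  Source B: 158.1 × 0.4349 = 68.76 pbw
  Stock C: 346.1 × 0.3488 = 120.7 pbw
  Source D: 637.6 × 0.002000 = 1.275 pbw
  Feed E: 270.1 × 0.01510 = 4.079 pbw
Total LOI = 201.5 pbw
Glass = batch − LOI = 1700 − 201.5 = 1498 pbw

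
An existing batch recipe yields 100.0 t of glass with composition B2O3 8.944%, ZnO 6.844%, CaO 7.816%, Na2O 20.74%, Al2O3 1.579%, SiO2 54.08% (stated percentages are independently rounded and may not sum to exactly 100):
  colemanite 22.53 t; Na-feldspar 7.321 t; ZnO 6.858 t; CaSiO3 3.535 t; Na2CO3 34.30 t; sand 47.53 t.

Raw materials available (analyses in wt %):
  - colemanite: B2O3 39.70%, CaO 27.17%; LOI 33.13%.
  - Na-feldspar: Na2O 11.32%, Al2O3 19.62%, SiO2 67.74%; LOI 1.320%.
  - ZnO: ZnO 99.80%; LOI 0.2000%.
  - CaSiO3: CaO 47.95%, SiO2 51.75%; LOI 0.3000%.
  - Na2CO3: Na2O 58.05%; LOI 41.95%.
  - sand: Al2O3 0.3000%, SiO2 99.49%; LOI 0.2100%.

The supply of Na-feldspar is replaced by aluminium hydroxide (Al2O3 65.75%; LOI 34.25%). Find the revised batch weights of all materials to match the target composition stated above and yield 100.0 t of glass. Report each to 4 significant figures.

Mid-chain values are printed with 4-significant-digit rounding alongside each step. All internal work maintains exact precision at all times — every reported result receives exactly one rounding; all derived quantities (ignition loss, six oxide percentages, yield, glass mass, the totals) are carried from the batch weights for 100.0 t of glass in full float precision, as they appear in question or answer.
Target masses of each oxide per 100.0 t glass:
  B2O3: 8.944% × 100.0 = 8.944 t
  ZnO: 6.844% × 100.0 = 6.844 t
  CaO: 7.816% × 100.0 = 7.816 t
  Na2O: 20.74% × 100.0 = 20.74 t
  Al2O3: 1.579% × 100.0 = 1.579 t
  SiO2: 54.08% × 100.0 = 54.08 t
A balance pass over the oxides, on the weights just shown, versus the basis set out (sums match the target masses inside rounding margins):
  B2O3: 22.53·0.3970 = 8.944 t (target 8.944 t)
  ZnO: 6.858·0.9980 = 6.844 t (target 6.844 t)
  CaO: 22.53·0.2717 + 3.535·0.4795 = 7.816 t (target 7.816 t)
  Na2O: 35.73·0.5805 = 20.74 t (target 20.74 t)
  Al2O3: 2.162·0.6575 + 52.52·0.003000 = 1.579 t (target 1.579 t)
  SiO2: 3.535·0.5175 + 52.52·0.9949 = 54.08 t (target 54.08 t)
The glass-mass cross-check: net batch after ignition = 100.0 t (the targets, summed, come to 100.0 t; versus the stated basis of 100.0 t — a pure rounding effect).
Summing the batch: Σ batch = 123.3 t; the LOI term Σ batch·LOI equals 23.33 t; the yield ratio, glass ÷ batch: 81.09%.

Revised batch per 100.0 t glass:
  colemanite: 22.53 t
  aluminium hydroxide: 2.162 t
  ZnO: 6.858 t
  CaSiO3: 3.535 t
  Na2CO3: 35.73 t
  sand: 52.52 t
Total batch = 123.3 t; LOI loss = 23.33 t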